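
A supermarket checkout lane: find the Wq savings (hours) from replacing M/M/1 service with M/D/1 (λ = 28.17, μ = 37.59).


ρ = 28.17/37.59 = 0.7494
Wq(M/M/1) = ρ/(μ−λ) = 0.7494/9.42 = 0.07955 hr
Wq(M/D/1) = ρ/(2(μ−λ)) = 0.03978 hr
Savings = 0.07955 − 0.03978 = 0.03978 hr

Final: 0.03978 hr


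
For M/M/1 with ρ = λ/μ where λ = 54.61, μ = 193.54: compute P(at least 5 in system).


ρ = 54.61/193.54 = 0.2822
P(N ≥ n) = ρ^n = 0.2822^5 = 0.001789

Final: 0.001789


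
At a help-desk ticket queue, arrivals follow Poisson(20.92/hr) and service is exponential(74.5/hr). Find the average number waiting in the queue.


ρ = 20.92/74.5 = 0.2808
Lq = ρ²/(1−ρ) = 0.07885/0.7192 = 0.1096

Final: 0.1096


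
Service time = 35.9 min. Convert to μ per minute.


μ = 1/(service time) in consistent units.
1 minute = 1 min, so μ = 1/35.9 = 0.02786 per minute

Final: 0.02786 /min


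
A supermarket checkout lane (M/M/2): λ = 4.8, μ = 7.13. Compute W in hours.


a = 0.6732; ρ = 0.3366; P₀ = 0.496327
Lq = P₀·a^c·ρ/(c!(1−ρ)²) = 0.08602
Wq = Lq/λ = 0.08602/4.8 = 0.01792 hr
W = Wq + 1/μ = 0.01792 + 0.14025 = 0.15817 hr

Final: 0.15817 hr


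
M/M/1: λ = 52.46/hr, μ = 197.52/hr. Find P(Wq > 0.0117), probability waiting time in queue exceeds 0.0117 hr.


ρ = 52.46/197.52 = 0.2656
P(Wq > t) = ρ·e^{−(μ−λ)t} = 0.2656·e^{−1.6972}
= 0.2656·0.183195 = 0.048655

Final: 0.048655


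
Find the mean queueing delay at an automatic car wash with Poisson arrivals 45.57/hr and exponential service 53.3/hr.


ρ = 45.57/53.3 = 0.8550
Wq = ρ/(μ−λ) = 0.8550/(53.3 − 45.57) = 0.8550/7.73 = 0.1106 hr

Final: 0.1106 hr


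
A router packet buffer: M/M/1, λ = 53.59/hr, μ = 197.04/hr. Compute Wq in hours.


ρ = 53.59/197.04 = 0.2720
Wq = ρ/(μ−λ) = 0.2720/(197.04 − 53.59) = 0.2720/143.45 = 0.001896 hr

Final: 0.001896 hr


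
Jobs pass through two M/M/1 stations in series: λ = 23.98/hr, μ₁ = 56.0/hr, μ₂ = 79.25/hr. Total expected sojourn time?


Each node sees arrival rate λ = 23.98/hr (tandem ⇒ throughput preserved).
W₁ = 1/(μ₁−λ) = 1/(56.0−23.98) = 0.03123 hr
W₂ = 1/(μ₂−λ) = 1/(79.25−23.98) = 0.01809 hr
W_total = W₁ + W₂ = 0.03123 + 0.01809 = 0.04932 hr

Final: 0.04932 hr


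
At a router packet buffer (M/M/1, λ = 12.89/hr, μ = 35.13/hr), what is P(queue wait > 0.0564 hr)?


ρ = 12.89/35.13 = 0.3669
P(Wq > t) = ρ·e^{−(μ−λ)t} = 0.3669·e^{−1.2543}
= 0.3669·0.285265 = 0.104670

Final: 0.104670


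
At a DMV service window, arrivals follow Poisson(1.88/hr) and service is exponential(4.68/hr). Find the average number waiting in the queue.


ρ = 1.88/4.68 = 0.4017
Lq = ρ²/(1−ρ) = 0.1614/0.5983 = 0.2697

Final: 0.2697


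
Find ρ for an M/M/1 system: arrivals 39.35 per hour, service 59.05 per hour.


ρ = λ/μ = 39.35/59.05 = 0.6664

Final: 0.6664


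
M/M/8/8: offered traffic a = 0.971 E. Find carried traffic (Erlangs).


B(8,0.971) = 0.000007422 (Erlang-B)
Carried load = a(1 − B) = 0.971·(1 − 0.000007422) = 0.971·0.999993 = 0.9710 E

Final: 0.9710 Erlangs


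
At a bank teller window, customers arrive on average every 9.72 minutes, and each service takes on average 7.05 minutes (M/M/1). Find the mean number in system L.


λ = 60/9.72 = 6.1728 /hr
μ = 60/7.05 = 8.5106 /hr
ρ = λ/μ = 6.1728/8.5106 = 0.7253
L = ρ/(1−ρ) = 0.7253/0.2747 = 2.6404

Final: 2.6404


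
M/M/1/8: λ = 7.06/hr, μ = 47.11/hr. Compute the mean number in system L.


ρ = 7.06/47.11 = 0.1499
L = ρ[1 − (K+1)ρ^K + Kρ^(K+1)] / [(1−ρ)(1−ρ^(K+1))]
Numerator: 0.1499·(1 − 9·0.0000002544 + 8·0.00000003813) = 0.149862
Denominator: (0.8501)·(1.000000) = 0.850138
L = 0.149862/0.850138 = 0.1763

Final: 0.1763


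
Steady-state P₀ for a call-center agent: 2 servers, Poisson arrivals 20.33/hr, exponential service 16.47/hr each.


a = λ/μ = 20.33/16.47 = 1.2344; ρ = a/c = 0.6172
Σ_{k=0}^{1} a^k/k! (terms k=0..1) = 1.00000 + 1.23437 = 2.23437
Tail: a^2/(2!(1−ρ)) = 1.52366/(2·0.3828) = 1.99006
P₀ = 1/(2.23437 + 1.99006) = 1/4.22443 = 0.236719

Final: 0.236719


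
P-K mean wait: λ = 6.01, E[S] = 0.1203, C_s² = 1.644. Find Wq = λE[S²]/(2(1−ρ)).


ρ = λ·E[S] = 6.01·0.1203 = 0.7230
E[S²] = E[S]²(1+C_s²) = 0.1203²·(1+1.644) = 0.038264
Wq = λ·E[S²]/(2(1−ρ)) = 6.01·0.038264/(2·0.2770) = 0.41511 hr

Final: 0.41511 hr


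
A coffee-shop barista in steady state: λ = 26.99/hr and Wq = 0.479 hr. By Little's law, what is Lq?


Lq = λWq = 26.99·0.479 = 12.9282

Final: 12.9282


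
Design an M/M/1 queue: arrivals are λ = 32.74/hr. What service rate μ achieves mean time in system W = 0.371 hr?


W = 1/(μ−λ) ⇒ μ − λ = 1/W = 1/0.371 = 2.6954
μ = λ + 1/W = 32.74 + 2.6954 = 35.4354 per hr

Final: 35.4354 /hr


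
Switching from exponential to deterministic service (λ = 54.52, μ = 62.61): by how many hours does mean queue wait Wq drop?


ρ = 54.52/62.61 = 0.8708
Wq(M/M/1) = ρ/(μ−λ) = 0.8708/8.09 = 0.10764 hr
Wq(M/D/1) = ρ/(2(μ−λ)) = 0.05382 hr
Savings = 0.10764 − 0.05382 = 0.05382 hr

Final: 0.05382 hr


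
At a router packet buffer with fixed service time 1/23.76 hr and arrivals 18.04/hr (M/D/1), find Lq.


ρ = 18.04/23.76 = 0.7593
M/D/1: Lq = ρ²/(2(1−ρ)) = 0.5765/(2·0.2407) = 1.19729

Final: 1.19729


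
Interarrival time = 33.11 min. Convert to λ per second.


λ = 1/(interarrival time) in consistent units.
1 second = 0.0166667 min, so λ = 0.0166667/33.11 = 0.0005034 per second

Final: 0.0005034 /sec


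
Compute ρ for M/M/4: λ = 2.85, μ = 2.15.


ρ = λ/(cμ) = 2.85/(4·2.15) = 2.85/8.60 = 0.3314

Final: 0.3314


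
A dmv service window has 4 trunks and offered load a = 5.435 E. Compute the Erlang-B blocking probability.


B(c,a) = (a^c/c!) / Σ_{k=0}^{c} a^k/k!
a^4/4! = 36.356909
Σ terms (k=0..4): 1.00000 + 5.43500 + 14.76961 + 26.75761 + 36.35691 = 84.319136
B = 36.356909/84.319136 = 0.431182

Final: 0.431182


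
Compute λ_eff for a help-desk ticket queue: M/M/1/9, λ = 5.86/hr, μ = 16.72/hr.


ρ = 0.3505; P_K = (1−ρ)ρ^9/(1−ρ^10) = 0.00005183
λ_eff = λ(1 − P_K) = 5.86·(1 − 0.00005183) = 5.86·0.999948 = 5.8597 /hr

Final: 5.8597 /hr


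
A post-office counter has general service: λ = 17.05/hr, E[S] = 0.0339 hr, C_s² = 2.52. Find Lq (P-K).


ρ = λ·E[S] = 17.05·0.0339 = 0.5780
Lq = ρ²(1+C_s²)/(2(1−ρ)) = 0.3341·(1+2.52)/(2·0.4220)
= 0.3341·3.5200/0.8440 = 1.39330

Final: 1.39330


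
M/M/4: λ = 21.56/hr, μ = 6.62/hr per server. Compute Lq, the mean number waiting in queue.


a = λ/μ = 3.2568; ρ = a/4 = 0.8142
P₀ = 0.024663
Lq = P₀·a^c·ρ / (c!·(1−ρ)²) = 0.024663·112.50273·0.8142/(24·0.03452)
= 2.72667

Final: 2.72667


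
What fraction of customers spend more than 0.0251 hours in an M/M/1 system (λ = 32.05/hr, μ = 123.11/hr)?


W ~ Exponential(μ−λ) for M/M/1.
μ − λ = 123.11 − 32.05 = 91.0600
P(W > t) = e^{−(μ−λ)t} = e^{−2.2856} = 0.101712

Final: 0.101712


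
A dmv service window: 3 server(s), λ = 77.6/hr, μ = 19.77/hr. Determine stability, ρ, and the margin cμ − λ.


Total capacity cμ = 3·19.77 = 59.31/hr
ρ = λ/(cμ) = 77.6/59.31 = 1.3084
Stable ⇔ ρ < 1: NO
Spare capacity = cμ − λ = 59.31 − 77.6 = -18.29/hr

Final: ρ = 1.3084; unstable; margin = -18.29/hr


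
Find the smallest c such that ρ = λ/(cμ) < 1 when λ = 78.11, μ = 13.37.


Stability requires cμ > λ ⇔ c > λ/μ.
λ/μ = 78.11/13.37 = 5.8422
Minimum integer c = ⌊5.8422⌋ + 1 = 6
Check: 6·13.37 = 80.22 > 78.11, while 5·13.37 = 66.85 ≤ 78.11

Final: 6 servers


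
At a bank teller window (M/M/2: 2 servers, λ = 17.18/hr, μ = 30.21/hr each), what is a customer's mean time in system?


a = 0.5687; ρ = 0.2843; P₀ = 0.557216
Lq = P₀·a^c·ρ/(c!(1−ρ)²) = 0.05002
Wq = Lq/λ = 0.05002/17.18 = 0.002912 hr
W = Wq + 1/μ = 0.002912 + 0.03310 = 0.03601 hr

Final: 0.03601 hr


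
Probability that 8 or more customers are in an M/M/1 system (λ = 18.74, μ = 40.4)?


ρ = 18.74/40.4 = 0.4639
P(N ≥ n) = ρ^n = 0.4639^8 = 0.002143

Final: 0.002143


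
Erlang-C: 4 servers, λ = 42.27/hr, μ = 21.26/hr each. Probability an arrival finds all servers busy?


a = λ/μ = 1.9882; ρ = a/4 = 0.4971
P₀ = 0.132111 (from M/M/c formula)
C(c,a) = [a^c/(c!(1−ρ))]·P₀ = [15.62701/(24·0.5029)]·0.132111
= 1.29464·0.132111 = 0.171036

Final: 0.171036


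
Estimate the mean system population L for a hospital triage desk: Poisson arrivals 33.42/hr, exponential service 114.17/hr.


ρ = λ/μ = 33.42/114.17 = 0.2927
L = ρ/(1−ρ) = 0.2927/(1 − 0.2927) = 0.2927/0.7073 = 0.4139

Final: 0.4139


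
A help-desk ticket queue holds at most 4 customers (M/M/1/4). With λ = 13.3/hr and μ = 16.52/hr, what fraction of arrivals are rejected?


ρ = λ/μ = 13.3/16.52 = 0.8051
P_K = (1−ρ)ρ^K/(1−ρ^(K+1)) = (0.1949·0.420113)/(1 − 0.338227)
= 0.081886/0.661773 = 0.123738

Final: 0.123738


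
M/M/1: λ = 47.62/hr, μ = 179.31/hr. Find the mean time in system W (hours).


W = 1/(μ−λ) = 1/(179.31 − 47.62) = 1/131.69 = 0.007594 hr

Final: 0.007594 hr


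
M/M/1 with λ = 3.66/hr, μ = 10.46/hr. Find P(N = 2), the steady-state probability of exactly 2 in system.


ρ = 3.66/10.46 = 0.3499
P_n = (1−ρ)·ρ^n = (1 − 0.3499)·0.3499^2 = 0.6501·0.122433 = 0.079593

Final: 0.079593


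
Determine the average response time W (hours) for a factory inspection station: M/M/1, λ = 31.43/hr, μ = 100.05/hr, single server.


W = 1/(μ−λ) = 1/(100.05 − 31.43) = 1/68.62 = 0.01457 hr

Final: 0.01457 hr


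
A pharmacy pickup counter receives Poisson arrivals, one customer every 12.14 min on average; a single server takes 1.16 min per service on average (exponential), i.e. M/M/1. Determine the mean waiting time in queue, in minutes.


λ = 60/12.14 = 4.9423 /hr
μ = 60/1.16 = 51.7241 /hr
ρ = λ/μ = 4.9423/51.7241 = 0.09555
Wq = ρ/(μ−λ) = 0.09555/(51.7241−4.9423) = 0.002043 hr
In minutes: 0.002043·60 = 0.1226 min

Final: 0.1226 min


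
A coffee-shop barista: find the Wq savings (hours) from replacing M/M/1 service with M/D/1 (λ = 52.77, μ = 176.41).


ρ = 52.77/176.41 = 0.2991
Wq(M/M/1) = ρ/(μ−λ) = 0.2991/123.64 = 0.002419 hr
Wq(M/D/1) = ρ/(2(μ−λ)) = 0.001210 hr
Savings = 0.002419 − 0.001210 = 0.001210 hr

Final: 0.001210 hr


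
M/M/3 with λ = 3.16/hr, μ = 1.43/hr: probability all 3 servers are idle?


a = λ/μ = 3.16/1.43 = 2.2098; ρ = a/c = 0.7366
Σ_{k=0}^{2} a^k/k! (terms k=0..2) = 1.00000 + 2.20979 + 2.44159 = 5.65138
Tail: a^3/(3!(1−ρ)) = 10.79079/(6·0.2634) = 6.82780
P₀ = 1/(5.65138 + 6.82780) = 1/12.47918 = 0.080133

Final: 0.080133


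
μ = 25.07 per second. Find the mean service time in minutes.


Mean service time = 1/μ = 1/25.07 second = 0.03989 second
In minutes: 0.03989 × 0.0166667 = 0.0006648 min

Final: 0.0006648 min


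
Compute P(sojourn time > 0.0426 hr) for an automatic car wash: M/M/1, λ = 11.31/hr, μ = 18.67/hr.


W ~ Exponential(μ−λ) for M/M/1.
μ − λ = 18.67 − 11.31 = 7.3600
P(W > t) = e^{−(μ−λ)t} = e^{−0.3135} = 0.730858

Final: 0.730858


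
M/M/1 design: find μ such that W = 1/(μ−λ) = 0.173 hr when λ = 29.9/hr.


W = 1/(μ−λ) ⇒ μ − λ = 1/W = 1/0.173 = 5.7803
μ = λ + 1/W = 29.9 + 5.7803 = 35.6803 per hr

Final: 35.6803 /hr


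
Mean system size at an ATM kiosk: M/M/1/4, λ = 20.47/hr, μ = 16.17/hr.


ρ = 20.47/16.17 = 1.2659
L = ρ[1 − (K+1)ρ^K + Kρ^(K+1)] / [(1−ρ)(1−ρ^(K+1))]
Numerator: 1.2659·(1 − 5·2.568214 + 4·3.251166) = 1.473018
Denominator: (-0.2659)·(-2.251166) = 0.598640
L = 1.473018/0.598640 = 2.4606

Final: 2.4606


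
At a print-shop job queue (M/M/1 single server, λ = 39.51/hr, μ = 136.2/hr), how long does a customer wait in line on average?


ρ = 39.51/136.2 = 0.2901
Wq = ρ/(μ−λ) = 0.2901/(136.2 − 39.51) = 0.2901/96.69 = 0.003000 hr

Final: 0.003000 hr


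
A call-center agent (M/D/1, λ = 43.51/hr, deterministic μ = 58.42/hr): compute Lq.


ρ = 43.51/58.42 = 0.7448
M/D/1: Lq = ρ²/(2(1−ρ)) = 0.5547/(2·0.2552) = 1.08670

Final: 1.08670


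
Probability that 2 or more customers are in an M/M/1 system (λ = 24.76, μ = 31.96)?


ρ = 24.76/31.96 = 0.7747
P(N ≥ n) = ρ^n = 0.7747^2 = 0.600189

Final: 0.600189


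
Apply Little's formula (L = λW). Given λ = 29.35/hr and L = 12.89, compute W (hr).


W = L/λ = 12.89/29.35 = 0.4392 hr

Final: 0.4392 hr


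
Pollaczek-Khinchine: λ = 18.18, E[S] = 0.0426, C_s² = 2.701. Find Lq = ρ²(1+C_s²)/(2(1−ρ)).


ρ = λ·E[S] = 18.18·0.0426 = 0.7745
Lq = ρ²(1+C_s²)/(2(1−ρ)) = 0.5998·(1+2.701)/(2·0.2255)
= 0.5998·3.7010/0.4511 = 4.92139

Final: 4.92139


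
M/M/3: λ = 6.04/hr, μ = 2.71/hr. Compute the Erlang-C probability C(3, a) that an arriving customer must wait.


a = λ/μ = 2.2288; ρ = a/3 = 0.7429
P₀ = 0.077577 (from M/M/c formula)
C(c,a) = [a^c/(c!(1−ρ))]·P₀ = [11.07141/(6·0.2571)]·0.077577
= 7.17788·0.077577 = 0.556839

Final: 0.556839


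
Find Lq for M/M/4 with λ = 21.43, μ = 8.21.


a = λ/μ = 2.6102; ρ = a/4 = 0.6526
P₀ = 0.064317
Lq = P₀·a^c·ρ / (c!·(1−ρ)²) = 0.064317·46.42117·0.6526/(24·0.12072)
= 0.67249

Final: 0.67249


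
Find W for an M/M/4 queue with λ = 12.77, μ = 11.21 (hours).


a = 1.1392; ρ = 0.2848; P₀ = 0.319235
Lq = P₀·a^c·ρ/(c!(1−ρ)²) = 0.01247
Wq = Lq/λ = 0.01247/12.77 = 0.0009766 hr
W = Wq + 1/μ = 0.0009766 + 0.08921 = 0.09018 hr

Final: 0.09018 hr


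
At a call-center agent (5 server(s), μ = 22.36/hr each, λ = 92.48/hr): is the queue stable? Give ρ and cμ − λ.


Total capacity cμ = 5·22.36 = 111.80/hr
ρ = λ/(cμ) = 92.48/111.80 = 0.8272
Stable ⇔ ρ < 1: YES
Spare capacity = cμ − λ = 111.80 − 92.48 = 19.32/hr

Final: ρ = 0.8272; stable; margin = 19.32/hr


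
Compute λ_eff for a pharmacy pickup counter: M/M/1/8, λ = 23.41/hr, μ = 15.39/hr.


ρ = 1.5211; P_K = (1−ρ)ρ^8/(1−ρ^9) = 0.350631
λ_eff = λ(1 − P_K) = 23.41·(1 − 0.350631) = 23.41·0.649369 = 15.2017 /hr

Final: 15.2017 /hr


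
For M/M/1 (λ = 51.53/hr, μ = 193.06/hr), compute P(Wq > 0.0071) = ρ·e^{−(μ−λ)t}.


ρ = 51.53/193.06 = 0.2669
P(Wq > t) = ρ·e^{−(μ−λ)t} = 0.2669·e^{−1.0049}
= 0.2669·0.366095 = 0.097715

Final: 0.097715


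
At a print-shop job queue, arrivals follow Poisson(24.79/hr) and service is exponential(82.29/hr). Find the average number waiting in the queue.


ρ = 24.79/82.29 = 0.3013
Lq = ρ²/(1−ρ) = 0.09075/0.6987 = 0.1299

Final: 0.1299


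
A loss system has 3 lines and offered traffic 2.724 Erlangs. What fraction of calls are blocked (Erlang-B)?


B(c,a) = (a^c/c!) / Σ_{k=0}^{c} a^k/k!
a^3/3! = 3.368760
Σ terms (k=0..3): 1.00000 + 2.72400 + 3.71009 + 3.36876 = 10.802848
B = 3.368760/10.802848 = 0.311840

Final: 0.311840


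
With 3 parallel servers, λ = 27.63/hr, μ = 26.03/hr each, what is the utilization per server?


ρ = λ/(cμ) = 27.63/(3·26.03) = 27.63/78.09 = 0.3538

Final: 0.3538


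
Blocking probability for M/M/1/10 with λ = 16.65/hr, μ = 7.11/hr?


ρ = λ/μ = 16.65/7.11 = 2.3418
P_K = (1−ρ)ρ^K/(1−ρ^(K+1)) = (-1.3418·4959.596800)/(1 − 11614.245671)
= -6654.648871/-11613.245671 = 0.573022

Final: 0.573022


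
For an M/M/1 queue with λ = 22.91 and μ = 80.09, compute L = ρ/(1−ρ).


ρ = λ/μ = 22.91/80.09 = 0.2861
L = ρ/(1−ρ) = 0.2861/(1 − 0.2861) = 0.2861/0.7139 = 0.4007

Final: 0.4007


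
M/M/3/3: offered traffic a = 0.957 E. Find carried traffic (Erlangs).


B(3,0.957) = 0.057039 (Erlang-B)
Carried load = a(1 − B) = 0.957·(1 − 0.057039) = 0.957·0.942961 = 0.9024 E

Final: 0.9024 Erlangs


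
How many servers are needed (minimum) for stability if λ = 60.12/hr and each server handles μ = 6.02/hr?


Stability requires cμ > λ ⇔ c > λ/μ.
λ/μ = 60.12/6.02 = 9.9867
Minimum integer c = ⌊9.9867⌋ + 1 = 10
Check: 10·6.02 = 60.20 > 60.12, while 9·6.02 = 54.18 ≤ 60.12

Final: 10 servers


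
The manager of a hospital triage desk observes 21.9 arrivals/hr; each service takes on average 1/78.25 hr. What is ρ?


ρ = λ/μ = 21.9/78.25 = 0.2799

Final: 0.2799


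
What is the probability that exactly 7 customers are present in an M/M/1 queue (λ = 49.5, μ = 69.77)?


ρ = 49.5/69.77 = 0.7095
P_n = (1−ρ)·ρ^n = (1 − 0.7095)·0.7095^7 = 0.2905·0.090481 = 0.026287

Final: 0.026287


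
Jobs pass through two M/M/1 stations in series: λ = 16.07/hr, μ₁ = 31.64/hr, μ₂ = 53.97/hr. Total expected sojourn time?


Each node sees arrival rate λ = 16.07/hr (tandem ⇒ throughput preserved).
W₁ = 1/(μ₁−λ) = 1/(31.64−16.07) = 0.06423 hr
W₂ = 1/(μ₂−λ) = 1/(53.97−16.07) = 0.02639 hr
W_total = W₁ + W₂ = 0.06423 + 0.02639 = 0.09061 hr

Final: 0.09061 hr


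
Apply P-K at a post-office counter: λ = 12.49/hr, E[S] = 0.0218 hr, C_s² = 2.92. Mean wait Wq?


ρ = λ·E[S] = 12.49·0.0218 = 0.2723
E[S²] = E[S]²(1+C_s²) = 0.0218²·(1+2.92) = 0.001863
Wq = λ·E[S²]/(2(1−ρ)) = 12.49·0.001863/(2·0.7277) = 0.01599 hr

Final: 0.01599 hr


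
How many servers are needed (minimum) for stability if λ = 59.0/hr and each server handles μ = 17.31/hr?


Stability requires cμ > λ ⇔ c > λ/μ.
λ/μ = 59.0/17.31 = 3.4084
Minimum integer c = ⌊3.4084⌋ + 1 = 4
Check: 4·17.31 = 69.24 > 59.0, while 3·17.31 = 51.93 ≤ 59.0

Final: 4 servers


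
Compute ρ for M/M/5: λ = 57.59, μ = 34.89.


ρ = λ/(cμ) = 57.59/(5·34.89) = 57.59/174.45 = 0.3301

Final: 0.3301


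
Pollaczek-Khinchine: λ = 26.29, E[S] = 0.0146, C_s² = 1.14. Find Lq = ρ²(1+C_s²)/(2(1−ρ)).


ρ = λ·E[S] = 26.29·0.0146 = 0.3838
Lq = ρ²(1+C_s²)/(2(1−ρ)) = 0.1473·(1+1.14)/(2·0.6162)
= 0.1473·2.1400/1.2323 = 0.25584

Final: 0.25584


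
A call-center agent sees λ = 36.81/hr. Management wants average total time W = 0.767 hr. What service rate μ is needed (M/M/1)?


W = 1/(μ−λ) ⇒ μ − λ = 1/W = 1/0.767 = 1.3038
μ = λ + 1/W = 36.81 + 1.3038 = 38.1138 per hr

Final: 38.1138 /hr


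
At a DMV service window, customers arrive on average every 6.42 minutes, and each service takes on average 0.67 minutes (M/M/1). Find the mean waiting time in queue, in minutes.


λ = 60/6.42 = 9.3458 /hr
μ = 60/0.67 = 89.5522 /hr
ρ = λ/μ = 9.3458/89.5522 = 0.1044
Wq = ρ/(μ−λ) = 0.1044/(89.5522−9.3458) = 0.001301 hr
In minutes: 0.001301·60 = 0.07807 min

Final: 0.07807 min


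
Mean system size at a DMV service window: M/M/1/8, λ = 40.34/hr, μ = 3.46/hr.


ρ = 40.34/3.46 = 11.6590
L = ρ[1 − (K+1)ρ^K + Kρ^(K+1)] / [(1−ρ)(1−ρ^(K+1))]
Numerator: 11.6590·(1 − 9·341411669.021605 + 8·3980504834.777898) = 335443814960.947876
Denominator: (-10.6590)·(-3980504833.777898) = 42428039962.349388
L = 335443814960.947876/42428039962.349388 = 7.9062

Final: 7.9062


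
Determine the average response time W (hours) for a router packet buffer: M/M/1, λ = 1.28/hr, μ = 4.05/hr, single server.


W = 1/(μ−λ) = 1/(4.05 − 1.28) = 1/2.77 = 0.3610 hr

Final: 0.3610 hr


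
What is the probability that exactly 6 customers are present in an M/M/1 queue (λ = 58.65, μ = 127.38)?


ρ = 58.65/127.38 = 0.4604
P_n = (1−ρ)·ρ^n = (1 − 0.4604)·0.4604^6 = 0.5396·0.009528 = 0.005141

Final: 0.005141


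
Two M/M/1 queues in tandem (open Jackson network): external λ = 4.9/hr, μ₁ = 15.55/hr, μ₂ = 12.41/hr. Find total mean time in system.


Each node sees arrival rate λ = 4.9/hr (tandem ⇒ throughput preserved).
W₁ = 1/(μ₁−λ) = 1/(15.55−4.9) = 0.09390 hr
W₂ = 1/(μ₂−λ) = 1/(12.41−4.9) = 0.13316 hr
W_total = W₁ + W₂ = 0.09390 + 0.13316 = 0.22705 hr

Final: 0.22705 hr


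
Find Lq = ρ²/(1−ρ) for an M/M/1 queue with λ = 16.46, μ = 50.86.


ρ = 16.46/50.86 = 0.3236
Lq = ρ²/(1−ρ) = 0.1047/0.6764 = 0.1549

Final: 0.1549


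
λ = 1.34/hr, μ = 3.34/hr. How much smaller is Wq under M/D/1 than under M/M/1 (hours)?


ρ = 1.34/3.34 = 0.4012
Wq(M/M/1) = ρ/(μ−λ) = 0.4012/2.00 = 0.20060 hr
Wq(M/D/1) = ρ/(2(μ−λ)) = 0.10030 hr
Savings = 0.20060 − 0.10030 = 0.10030 hr

Final: 0.10030 hr


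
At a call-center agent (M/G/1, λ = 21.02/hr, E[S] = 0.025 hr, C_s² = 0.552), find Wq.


ρ = λ·E[S] = 21.02·0.025 = 0.5255
E[S²] = E[S]²(1+C_s²) = 0.025²·(1+0.552) = 0.0009700
Wq = λ·E[S²]/(2(1−ρ)) = 21.02·0.0009700/(2·0.4745) = 0.02149 hr

Final: 0.02149 hr


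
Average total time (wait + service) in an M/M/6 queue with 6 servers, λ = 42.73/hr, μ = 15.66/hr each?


a = 2.7286; ρ = 0.4548; P₀ = 0.064689
Lq = P₀·a^c·ρ/(c!(1−ρ)²) = 0.05672
Wq = Lq/λ = 0.05672/42.73 = 0.001328 hr
W = Wq + 1/μ = 0.001328 + 0.06386 = 0.06518 hr

Final: 0.06518 hr


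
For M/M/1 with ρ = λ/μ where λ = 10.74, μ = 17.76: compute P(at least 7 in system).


ρ = 10.74/17.76 = 0.6047
P(N ≥ n) = ρ^n = 0.6047^7 = 0.029575

Final: 0.029575


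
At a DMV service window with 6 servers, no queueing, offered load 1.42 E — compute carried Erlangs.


B(6,1.42) = 0.002754 (Erlang-B)
Carried load = a(1 − B) = 1.42·(1 − 0.002754) = 1.42·0.997246 = 1.4161 E

Final: 1.4161 Erlangs


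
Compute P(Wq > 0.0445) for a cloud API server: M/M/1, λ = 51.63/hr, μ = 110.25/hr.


ρ = 51.63/110.25 = 0.4683
P(Wq > t) = ρ·e^{−(μ−λ)t} = 0.4683·e^{−2.6086}
= 0.4683·0.073638 = 0.034485

Final: 0.034485


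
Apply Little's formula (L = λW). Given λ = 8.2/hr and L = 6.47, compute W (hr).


W = L/λ = 6.47/8.2 = 0.7890 hr

Final: 0.7890 hr


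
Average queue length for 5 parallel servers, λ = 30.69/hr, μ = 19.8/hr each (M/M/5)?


a = λ/μ = 1.5500; ρ = a/5 = 0.3100
P₀ = 0.211844
Lq = P₀·a^c·ρ / (c!·(1−ρ)²) = 0.211844·8.94661·0.3100/(120·0.47610)
= 0.01028

Final: 0.01028


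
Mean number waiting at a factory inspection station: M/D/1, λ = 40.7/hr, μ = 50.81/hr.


ρ = 40.7/50.81 = 0.8010
M/D/1: Lq = ρ²/(2(1−ρ)) = 0.6416/(2·0.1990) = 1.61235

Final: 1.61235


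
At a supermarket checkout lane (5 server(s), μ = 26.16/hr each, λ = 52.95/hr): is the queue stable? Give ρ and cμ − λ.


Total capacity cμ = 5·26.16 = 130.80/hr
ρ = λ/(cμ) = 52.95/130.80 = 0.4048
Stable ⇔ ρ < 1: YES
Spare capacity = cμ − λ = 130.80 − 52.95 = 77.85/hr

Final: ρ = 0.4048; stable; margin = 77.85/hr


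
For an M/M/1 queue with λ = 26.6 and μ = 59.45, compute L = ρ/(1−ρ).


ρ = λ/μ = 26.6/59.45 = 0.4474
L = ρ/(1−ρ) = 0.4474/(1 − 0.4474) = 0.4474/0.5526 = 0.8097

Final: 0.8097


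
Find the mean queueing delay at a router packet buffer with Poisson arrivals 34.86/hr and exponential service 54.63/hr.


ρ = 34.86/54.63 = 0.6381
Wq = ρ/(μ−λ) = 0.6381/(54.63 − 34.86) = 0.6381/19.77 = 0.03228 hr

Final: 0.03228 hr


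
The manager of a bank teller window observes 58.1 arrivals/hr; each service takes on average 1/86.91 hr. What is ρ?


ρ = λ/μ = 58.1/86.91 = 0.6685

Final: 0.6685


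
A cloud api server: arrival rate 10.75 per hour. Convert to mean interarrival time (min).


Mean interarrival time = 1/λ = 1/10.75 hour = 0.09302 hour
In minutes: 0.09302 × 60 = 5.5814 min

Final: 5.5814 min


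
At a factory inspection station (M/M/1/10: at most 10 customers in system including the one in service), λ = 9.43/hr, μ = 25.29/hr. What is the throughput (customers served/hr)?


ρ = 0.3729; P_K = (1−ρ)ρ^10/(1−ρ^11) = 0.00003258
λ_eff = λ(1 − P_K) = 9.43·(1 − 0.00003258) = 9.43·0.999967 = 9.4297 /hr

Final: 9.4297 /hr


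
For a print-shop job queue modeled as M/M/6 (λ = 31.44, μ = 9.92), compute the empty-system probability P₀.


a = λ/μ = 31.44/9.92 = 3.1694; ρ = a/c = 0.5282
Σ_{k=0}^{5} a^k/k! (terms k=0..5) = 1.00000 + 3.16935 + 5.02241 + 5.30593 + 4.20409 + 2.66485 = 21.36663
Tail: a^6/(6!(1−ρ)) = 1013.50336/(720·0.4718) = 2.98372
P₀ = 1/(21.36663 + 2.98372) = 1/24.35035 = 0.041067

Final: 0.041067


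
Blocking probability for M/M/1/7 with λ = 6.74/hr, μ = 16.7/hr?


ρ = λ/μ = 6.74/16.7 = 0.4036
P_K = (1−ρ)ρ^K/(1−ρ^(K+1)) = (0.5964·0.001744)/(1 − 0.0007040)
= 0.001040/0.999296 = 0.001041

Final: 0.001041


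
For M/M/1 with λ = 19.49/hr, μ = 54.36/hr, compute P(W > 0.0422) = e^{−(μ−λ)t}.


W ~ Exponential(μ−λ) for M/M/1.
μ − λ = 54.36 − 19.49 = 34.8700
P(W > t) = e^{−(μ−λ)t} = e^{−1.4715} = 0.229578

Final: 0.229578


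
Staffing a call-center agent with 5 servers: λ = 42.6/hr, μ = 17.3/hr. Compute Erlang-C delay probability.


a = λ/μ = 2.4624; ρ = a/5 = 0.4925
P₀ = 0.083325 (from M/M/c formula)
C(c,a) = [a^c/(c!(1−ρ))]·P₀ = [90.53520/(120·0.5075)]·0.083325
= 1.48658·0.083325 = 0.123869

Final: 0.123869


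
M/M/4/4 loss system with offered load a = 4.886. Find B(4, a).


B(c,a) = (a^c/c!) / Σ_{k=0}^{c} a^k/k!
a^4/4! = 23.746664
Σ terms (k=0..4): 1.00000 + 4.88600 + 11.93650 + 19.44058 + 23.74666 = 61.009738
B = 23.746664/61.009738 = 0.389227

Final: 0.389227


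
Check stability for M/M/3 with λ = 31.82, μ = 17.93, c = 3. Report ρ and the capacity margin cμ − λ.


Total capacity cμ = 3·17.93 = 53.79/hr
ρ = λ/(cμ) = 31.82/53.79 = 0.5916
Stable ⇔ ρ < 1: YES
Spare capacity = cμ − λ = 53.79 − 31.82 = 21.97/hr

Final: ρ = 0.5916; stable; margin = 21.97/hr


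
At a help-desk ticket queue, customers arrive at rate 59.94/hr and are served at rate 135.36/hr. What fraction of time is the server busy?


ρ = λ/μ = 59.94/135.36 = 0.4428

Final: 0.4428


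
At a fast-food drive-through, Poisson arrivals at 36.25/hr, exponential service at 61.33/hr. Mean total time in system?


W = 1/(μ−λ) = 1/(61.33 − 36.25) = 1/25.08 = 0.03987 hr

Final: 0.03987 hr


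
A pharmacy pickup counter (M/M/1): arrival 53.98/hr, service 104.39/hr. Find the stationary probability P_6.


ρ = 53.98/104.39 = 0.5171
P_n = (1−ρ)·ρ^n = (1 − 0.5171)·0.5171^6 = 0.4829·0.019118 = 0.009232

Final: 0.009232


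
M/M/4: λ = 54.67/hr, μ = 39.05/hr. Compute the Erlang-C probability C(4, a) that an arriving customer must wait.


a = λ/μ = 1.4000; ρ = a/4 = 0.3500
P₀ = 0.244883 (from M/M/c formula)
C(c,a) = [a^c/(c!(1−ρ))]·P₀ = [3.84160/(24·0.6500)]·0.244883
= 0.24626·0.244883 = 0.060304

Final: 0.060304


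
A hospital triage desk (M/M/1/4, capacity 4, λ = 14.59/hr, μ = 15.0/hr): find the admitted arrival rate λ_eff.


ρ = 0.9727; P_K = (1−ρ)ρ^4/(1−ρ^5) = 0.189071
λ_eff = λ(1 − P_K) = 14.59·(1 − 0.189071) = 14.59·0.810929 = 11.8315 /hr

Final: 11.8315 /hr


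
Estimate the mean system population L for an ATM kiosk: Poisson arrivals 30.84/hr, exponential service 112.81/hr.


ρ = λ/μ = 30.84/112.81 = 0.2734
L = ρ/(1−ρ) = 0.2734/(1 − 0.2734) = 0.2734/0.7266 = 0.3762

Final: 0.3762


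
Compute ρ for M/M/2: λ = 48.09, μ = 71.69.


ρ = λ/(cμ) = 48.09/(2·71.69) = 48.09/143.38 = 0.3354

Final: 0.3354


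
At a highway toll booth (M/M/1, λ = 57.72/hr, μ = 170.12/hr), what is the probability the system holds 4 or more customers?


ρ = 57.72/170.12 = 0.3393
P(N ≥ n) = ρ^n = 0.3393^4 = 0.013252

Final: 0.013252


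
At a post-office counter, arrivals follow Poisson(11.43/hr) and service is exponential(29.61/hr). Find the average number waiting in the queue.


ρ = 11.43/29.61 = 0.3860
Lq = ρ²/(1−ρ) = 0.1490/0.6140 = 0.2427

Final: 0.2427


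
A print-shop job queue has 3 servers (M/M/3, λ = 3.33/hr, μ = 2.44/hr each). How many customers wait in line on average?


a = λ/μ = 1.3648; ρ = a/3 = 0.4549
P₀ = 0.245503
Lq = P₀·a^c·ρ / (c!·(1−ρ)²) = 0.245503·2.54193·0.4549/(6·0.29711)
= 0.15925

Final: 0.15925


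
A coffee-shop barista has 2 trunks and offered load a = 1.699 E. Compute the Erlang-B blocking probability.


B(c,a) = (a^c/c!) / Σ_{k=0}^{c} a^k/k!
a^2/2! = 1.443301
Σ terms (k=0..2): 1.00000 + 1.69900 + 1.44330 = 4.142301
B = 1.443301/4.142301 = 0.348430

Final: 0.348430


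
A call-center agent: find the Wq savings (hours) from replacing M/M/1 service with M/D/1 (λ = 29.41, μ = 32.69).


ρ = 29.41/32.69 = 0.8997
Wq(M/M/1) = ρ/(μ−λ) = 0.8997/3.28 = 0.27429 hr
Wq(M/D/1) = ρ/(2(μ−λ)) = 0.13714 hr
Savings = 0.27429 − 0.13714 = 0.13714 hr

Final: 0.13714 hr


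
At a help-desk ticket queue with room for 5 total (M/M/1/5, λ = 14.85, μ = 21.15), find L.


ρ = 14.85/21.15 = 0.7021
L = ρ[1 − (K+1)ρ^K + Kρ^(K+1)] / [(1−ρ)(1−ρ^(K+1))]
Numerator: 0.7021·(1 − 6·0.170640 + 5·0.119811) = 0.403875
Denominator: (0.2979)·(0.880189) = 0.262184
L = 0.403875/0.262184 = 1.5404

Final: 1.5404


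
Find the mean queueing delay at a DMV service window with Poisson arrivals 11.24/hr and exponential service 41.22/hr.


ρ = 11.24/41.22 = 0.2727
Wq = ρ/(μ−λ) = 0.2727/(41.22 − 11.24) = 0.2727/29.98 = 0.009096 hr

Final: 0.009096 hr


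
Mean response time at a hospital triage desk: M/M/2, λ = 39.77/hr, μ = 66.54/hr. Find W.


a = 0.5977; ρ = 0.2988; P₀ = 0.539832
Lq = P₀·a^c·ρ/(c!(1−ρ)²) = 0.05861
Wq = Lq/λ = 0.05861/39.77 = 0.001474 hr
W = Wq + 1/μ = 0.001474 + 0.01503 = 0.01650 hr

Final: 0.01650 hr


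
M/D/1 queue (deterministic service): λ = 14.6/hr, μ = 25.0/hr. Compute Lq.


ρ = 14.6/25.0 = 0.5840
M/D/1: Lq = ρ²/(2(1−ρ)) = 0.3411/(2·0.4160) = 0.40992

Final: 0.40992


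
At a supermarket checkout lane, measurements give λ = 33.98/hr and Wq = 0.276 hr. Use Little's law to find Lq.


Lq = λWq = 33.98·0.276 = 9.3785

Final: 9.3785


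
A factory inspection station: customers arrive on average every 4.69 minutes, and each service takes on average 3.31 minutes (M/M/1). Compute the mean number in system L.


λ = 60/4.69 = 12.7932 /hr
μ = 60/3.31 = 18.1269 /hr
ρ = λ/μ = 12.7932/18.1269 = 0.7058
L = ρ/(1−ρ) = 0.7058/0.2942 = 2.3986

Final: 2.3986


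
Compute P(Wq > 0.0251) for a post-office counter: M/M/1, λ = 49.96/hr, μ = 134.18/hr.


ρ = 49.96/134.18 = 0.3723
P(Wq > t) = ρ·e^{−(μ−λ)t} = 0.3723·e^{−2.1139}
= 0.3723·0.120763 = 0.044965

Final: 0.044965


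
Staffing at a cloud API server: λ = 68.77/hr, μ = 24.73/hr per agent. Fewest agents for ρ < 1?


Stability requires cμ > λ ⇔ c > λ/μ.
λ/μ = 68.77/24.73 = 2.7808
Minimum integer c = ⌊2.7808⌋ + 1 = 3
Check: 3·24.73 = 74.19 > 68.77, while 2·24.73 = 49.46 ≤ 68.77

Final: 3 servers


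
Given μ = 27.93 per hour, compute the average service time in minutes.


Mean service time = 1/μ = 1/27.93 hour = 0.03580 hour
In minutes: 0.03580 × 60 = 2.1482 min

Final: 2.1482 min


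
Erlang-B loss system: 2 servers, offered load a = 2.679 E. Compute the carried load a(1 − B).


B(2,2.679) = 0.493775 (Erlang-B)
Carried load = a(1 − B) = 2.679·(1 − 0.493775) = 2.679·0.506225 = 1.3562 E

Final: 1.3562 Erlangs


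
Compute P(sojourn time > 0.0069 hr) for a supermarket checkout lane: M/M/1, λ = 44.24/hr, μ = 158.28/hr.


W ~ Exponential(μ−λ) for M/M/1.
μ − λ = 158.28 − 44.24 = 114.0400
P(W > t) = e^{−(μ−λ)t} = e^{−0.7869} = 0.455265

Final: 0.455265


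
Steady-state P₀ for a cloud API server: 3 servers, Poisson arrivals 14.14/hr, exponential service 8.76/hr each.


a = λ/μ = 14.14/8.76 = 1.6142; ρ = a/c = 0.5381
Σ_{k=0}^{2} a^k/k! (terms k=0..2) = 1.00000 + 1.61416 + 1.30275 = 3.91690
Tail: a^3/(3!(1−ρ)) = 4.20568/(6·0.4619) = 1.51737
P₀ = 1/(3.91690 + 1.51737) = 1/5.43427 = 0.184017

Final: 0.184017


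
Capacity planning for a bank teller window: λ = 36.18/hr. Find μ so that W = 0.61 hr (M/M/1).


W = 1/(μ−λ) ⇒ μ − λ = 1/W = 1/0.61 = 1.6393
μ = λ + 1/W = 36.18 + 1.6393 = 37.8193 per hr

Final: 37.8193 /hr


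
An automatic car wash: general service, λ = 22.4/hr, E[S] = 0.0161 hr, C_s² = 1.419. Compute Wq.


ρ = λ·E[S] = 22.4·0.0161 = 0.3606
E[S²] = E[S]²(1+C_s²) = 0.0161²·(1+1.419) = 0.0006270
Wq = λ·E[S²]/(2(1−ρ)) = 22.4·0.0006270/(2·0.6394) = 0.01098 hr

Final: 0.01098 hr


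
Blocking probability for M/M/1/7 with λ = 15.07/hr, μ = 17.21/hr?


ρ = λ/μ = 15.07/17.21 = 0.8757
P_K = (1−ρ)ρ^K/(1−ρ^(K+1)) = (0.1243·0.394754)/(1 − 0.345668)
= 0.049086/0.654332 = 0.075017

Final: 0.075017


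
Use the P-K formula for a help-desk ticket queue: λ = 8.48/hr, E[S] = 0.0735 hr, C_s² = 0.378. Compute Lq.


ρ = λ·E[S] = 8.48·0.0735 = 0.6233
Lq = ρ²(1+C_s²)/(2(1−ρ)) = 0.3885·(1+0.378)/(2·0.3767)
= 0.3885·1.3780/0.7534 = 0.71050

Final: 0.71050


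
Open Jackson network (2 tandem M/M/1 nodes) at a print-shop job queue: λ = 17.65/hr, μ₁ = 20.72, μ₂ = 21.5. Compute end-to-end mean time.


Each node sees arrival rate λ = 17.65/hr (tandem ⇒ throughput preserved).
W₁ = 1/(μ₁−λ) = 1/(20.72−17.65) = 0.32573 hr
W₂ = 1/(μ₂−λ) = 1/(21.5−17.65) = 0.25974 hr
W_total = W₁ + W₂ = 0.32573 + 0.25974 = 0.58547 hr

Final: 0.58547 hr


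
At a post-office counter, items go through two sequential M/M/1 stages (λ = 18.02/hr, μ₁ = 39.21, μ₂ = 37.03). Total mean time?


Each node sees arrival rate λ = 18.02/hr (tandem ⇒ throughput preserved).
W₁ = 1/(μ₁−λ) = 1/(39.21−18.02) = 0.04719 hr
W₂ = 1/(μ₂−λ) = 1/(37.03−18.02) = 0.05260 hr
W_total = W₁ + W₂ = 0.04719 + 0.05260 = 0.09980 hr

Final: 0.09980 hr


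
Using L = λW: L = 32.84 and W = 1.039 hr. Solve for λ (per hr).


λ = L/W = 32.84/1.039 = 31.6073 /hr

Final: 31.6073 /hr


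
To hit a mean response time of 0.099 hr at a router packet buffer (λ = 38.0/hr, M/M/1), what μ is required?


W = 1/(μ−λ) ⇒ μ − λ = 1/W = 1/0.099 = 10.1010
μ = λ + 1/W = 38.0 + 10.1010 = 48.1010 per hr

Final: 48.1010 /hr


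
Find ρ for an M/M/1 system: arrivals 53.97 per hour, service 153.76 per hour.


ρ = λ/μ = 53.97/153.76 = 0.3510

Final: 0.3510


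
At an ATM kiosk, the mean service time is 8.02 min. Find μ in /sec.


μ = 1/(service time) in consistent units.
1 second = 0.0166667 min, so μ = 0.0166667/8.02 = 0.002078 per second

Final: 0.002078 /sec


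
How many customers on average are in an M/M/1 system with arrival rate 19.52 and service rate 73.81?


ρ = λ/μ = 19.52/73.81 = 0.2645
L = ρ/(1−ρ) = 0.2645/(1 − 0.2645) = 0.2645/0.7355 = 0.3596

Final: 0.3596


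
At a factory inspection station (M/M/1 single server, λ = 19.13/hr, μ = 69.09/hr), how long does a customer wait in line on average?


ρ = 19.13/69.09 = 0.2769
Wq = ρ/(μ−λ) = 0.2769/(69.09 − 19.13) = 0.2769/49.96 = 0.005542 hr

Final: 0.005542 hr


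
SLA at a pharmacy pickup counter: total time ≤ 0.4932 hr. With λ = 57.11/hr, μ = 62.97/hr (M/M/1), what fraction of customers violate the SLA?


W ~ Exponential(μ−λ) for M/M/1.
μ − λ = 62.97 − 57.11 = 5.8600
P(W > t) = e^{−(μ−λ)t} = e^{−2.8902} = 0.055568

Final: 0.055568


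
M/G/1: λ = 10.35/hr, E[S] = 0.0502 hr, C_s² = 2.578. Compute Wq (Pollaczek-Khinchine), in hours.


ρ = λ·E[S] = 10.35·0.0502 = 0.5196
E[S²] = E[S]²(1+C_s²) = 0.0502²·(1+2.578) = 0.009017
Wq = λ·E[S²]/(2(1−ρ)) = 10.35·0.009017/(2·0.4804) = 0.09712 hr

Final: 0.09712 hr


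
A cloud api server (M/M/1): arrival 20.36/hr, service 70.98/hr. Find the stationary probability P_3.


ρ = 20.36/70.98 = 0.2868
P_n = (1−ρ)·ρ^n = (1 − 0.2868)·0.2868^3 = 0.7132·0.023601 = 0.016831

Final: 0.016831


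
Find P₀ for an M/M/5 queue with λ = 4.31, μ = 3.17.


a = λ/μ = 4.31/3.17 = 1.3596; ρ = a/c = 0.2719
Σ_{k=0}^{4} a^k/k! (terms k=0..4) = 1.00000 + 1.35962 + 0.92429 + 0.41889 + 0.14238 = 3.84518
Tail: a^5/(5!(1−ρ)) = 4.64612/(120·0.7281) = 0.05318
P₀ = 1/(3.84518 + 0.05318) = 1/3.89836 = 0.256518

Final: 0.256518


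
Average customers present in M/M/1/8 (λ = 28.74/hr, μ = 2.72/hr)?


ρ = 28.74/2.72 = 10.5662
L = ρ[1 − (K+1)ρ^K + Kρ^(K+1)] / [(1−ρ)(1−ρ^(K+1))]
Numerator: 10.5662·(1 − 9·155361311.280675 + 8·1641575031.693606) = 123987196522.012634
Denominator: (-9.5662)·(-1641575030.693606) = 15703596433.326332
L = 123987196522.012634/15703596433.326332 = 7.8955

Final: 7.8955


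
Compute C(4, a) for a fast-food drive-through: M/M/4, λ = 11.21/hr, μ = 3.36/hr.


a = λ/μ = 3.3363; ρ = a/4 = 0.8341
P₀ = 0.021184 (from M/M/c formula)
C(c,a) = [a^c/(c!(1−ρ))]·P₀ = [123.89830/(24·0.1659)]·0.021184
= 31.11347·0.021184 = 0.659119

Final: 0.659119


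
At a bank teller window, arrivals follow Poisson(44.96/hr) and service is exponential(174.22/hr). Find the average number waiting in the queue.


ρ = 44.96/174.22 = 0.2581
Lq = ρ²/(1−ρ) = 0.06660/0.7419 = 0.08976

Final: 0.08976


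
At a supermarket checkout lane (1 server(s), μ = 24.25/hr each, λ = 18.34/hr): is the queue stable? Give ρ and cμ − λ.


Total capacity cμ = 1·24.25 = 24.25/hr
ρ = λ/(cμ) = 18.34/24.25 = 0.7563
Stable ⇔ ρ < 1: YES
Spare capacity = cμ − λ = 24.25 − 18.34 = 5.91/hr

Final: ρ = 0.7563; stable; margin = 5.91/hr


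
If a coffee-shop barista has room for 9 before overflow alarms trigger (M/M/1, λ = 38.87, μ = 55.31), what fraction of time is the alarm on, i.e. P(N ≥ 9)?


ρ = 38.87/55.31 = 0.7028
P(N ≥ n) = ρ^n = 0.7028^9 = 0.041812

Final: 0.041812


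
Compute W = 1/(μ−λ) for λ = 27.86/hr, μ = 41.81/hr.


W = 1/(μ−λ) = 1/(41.81 − 27.86) = 1/13.95 = 0.07168 hr

Final: 0.07168 hr


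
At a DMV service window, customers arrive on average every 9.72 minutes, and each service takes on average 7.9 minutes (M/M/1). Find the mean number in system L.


λ = 60/9.72 = 6.1728 /hr
μ = 60/7.9 = 7.5949 /hr
ρ = λ/μ = 6.1728/7.5949 = 0.8128
L = ρ/(1−ρ) = 0.8128/0.1872 = 4.3407

Final: 4.3407


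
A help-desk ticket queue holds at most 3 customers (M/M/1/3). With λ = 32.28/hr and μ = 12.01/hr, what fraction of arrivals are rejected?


ρ = λ/μ = 32.28/12.01 = 2.6878
P_K = (1−ρ)ρ^K/(1−ρ^(K+1)) = (-1.6878·19.416527)/(1 − 52.186969)
= -32.770442/-51.186969 = 0.640211

Final: 0.640211


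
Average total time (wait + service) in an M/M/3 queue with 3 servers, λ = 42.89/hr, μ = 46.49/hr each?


a = 0.9226; ρ = 0.3075; P₀ = 0.394149
Lq = P₀·a^c·ρ/(c!(1−ρ)²) = 0.03308
Wq = Lq/λ = 0.03308/42.89 = 0.0007713 hr
W = Wq + 1/μ = 0.0007713 + 0.02151 = 0.02228 hr

Final: 0.02228 hr


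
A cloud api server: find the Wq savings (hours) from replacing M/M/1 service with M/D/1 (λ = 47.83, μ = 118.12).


ρ = 47.83/118.12 = 0.4049
Wq(M/M/1) = ρ/(μ−λ) = 0.4049/70.29 = 0.005761 hr
Wq(M/D/1) = ρ/(2(μ−λ)) = 0.002880 hr
Savings = 0.005761 − 0.002880 = 0.002880 hr

Final: 0.002880 hr


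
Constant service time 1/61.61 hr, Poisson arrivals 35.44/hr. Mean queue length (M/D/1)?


ρ = 35.44/61.61 = 0.5752
M/D/1: Lq = ρ²/(2(1−ρ)) = 0.3309/(2·0.4248) = 0.38950

Final: 0.38950


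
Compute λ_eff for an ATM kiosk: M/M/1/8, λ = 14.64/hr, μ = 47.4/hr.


ρ = 0.3089; P_K = (1−ρ)ρ^8/(1−ρ^9) = 0.00005724
λ_eff = λ(1 − P_K) = 14.64·(1 − 0.00005724) = 14.64·0.999943 = 14.6392 /hr

Final: 14.6392 /hr


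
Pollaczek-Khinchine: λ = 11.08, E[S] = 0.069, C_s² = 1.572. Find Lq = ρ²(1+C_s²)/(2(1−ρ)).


ρ = λ·E[S] = 11.08·0.069 = 0.7645
Lq = ρ²(1+C_s²)/(2(1−ρ)) = 0.5845·(1+1.572)/(2·0.2355)
= 0.5845·2.5720/0.4710 = 3.19201

Final: 3.19201
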